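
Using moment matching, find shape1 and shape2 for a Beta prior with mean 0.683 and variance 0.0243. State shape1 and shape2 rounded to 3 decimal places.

shape1 = 5.402, shape2 = 2.507

Write ν = shape1+shape2; then shape1 = μν and Var = μ(1−μ)/(ν+1).
ν = μ(1−μ)/Var − 1 = 0.216511/0.0243 − 1 = 7.9099.
shape1 = 0.683·7.9099 = 5.402, shape2 = 0.317·7.9099 = 2.507.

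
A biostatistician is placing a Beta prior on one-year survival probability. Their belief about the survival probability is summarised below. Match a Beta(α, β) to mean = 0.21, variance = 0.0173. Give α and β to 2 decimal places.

Write ν = α+β; then α = μν and Var = μ(1−μ)/(ν+1).
ν = μ(1−μ)/Var − 1 = 0.1659/0.0173 − 1 = 8.5896.
α = 0.21·8.5896 = 1.80, β = 0.79·8.5896 = 6.79.

α = 1.80, β = 6.79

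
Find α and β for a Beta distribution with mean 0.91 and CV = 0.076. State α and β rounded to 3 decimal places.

α = 14.672, β = 1.451

σ = CV·μ = 0.076×0.91 = 0.06916, so σ² = 0.004783.
s+1 = μ(1−μ)/σ² = 0.0819/0.004783 = 17.1228, so s = α+β = 16.1228.
α = μs = 14.672, β = (1−μ)s = 1.451.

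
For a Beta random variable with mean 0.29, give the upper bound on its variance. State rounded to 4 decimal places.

0.2059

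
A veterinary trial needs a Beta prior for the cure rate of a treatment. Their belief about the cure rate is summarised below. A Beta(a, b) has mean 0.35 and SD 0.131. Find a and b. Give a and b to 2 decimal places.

a = 4.29, b = 7.97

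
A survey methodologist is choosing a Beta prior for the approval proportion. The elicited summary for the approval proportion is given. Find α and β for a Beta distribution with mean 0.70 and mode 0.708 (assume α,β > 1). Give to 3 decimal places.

α = 36.400, β = 15.600

With s = α+β: μ = α/s and mode = (α−1)/(s−2). Eliminating α = μs,
μs − 1 = m(s−2) ⇒ s(μ−m) = 1−2m ⇒ s = -0.416/-0.008 = 52.0000.
So α = μs = 36.400, β = (1−μ)s = 15.600.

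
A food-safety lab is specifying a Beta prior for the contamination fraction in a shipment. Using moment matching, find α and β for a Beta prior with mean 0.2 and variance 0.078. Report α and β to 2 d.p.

Write ν = α+β; then α = μν and Var = μ(1−μ)/(ν+1).
ν = μ(1−μ)/Var − 1 = 0.16/0.078 − 1 = 1.0513.
α = 0.2·1.0513 = 0.21, β = 0.8·1.0513 = 0.84.

α = 0.21, β = 0.84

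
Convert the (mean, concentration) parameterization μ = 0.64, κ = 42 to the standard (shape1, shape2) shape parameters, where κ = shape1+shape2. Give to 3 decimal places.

shape1 = 26.880, shape2 = 15.120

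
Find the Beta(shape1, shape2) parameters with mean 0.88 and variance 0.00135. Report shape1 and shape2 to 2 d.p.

shape1 = 67.96, shape2 = 9.27

By moment matching, shape1+shape2 = μ(1−μ)/σ² − 1 = (0.88·0.12)/0.00135 − 1 = 78.2222 − 1 = 77.2222.
Since shape1/(shape1+shape2) = μ, shape1 = 0.88·77.2222 = 67.96 and shape2 = 0.12·77.2222 = 9.27.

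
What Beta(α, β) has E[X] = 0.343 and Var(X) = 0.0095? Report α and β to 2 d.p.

α = 7.79, β = 14.93

Write ν = α+β; then α = μν and Var = μ(1−μ)/(ν+1).
ν = μ(1−μ)/Var − 1 = 0.225351/0.0095 − 1 = 22.7212.
α = 0.343·22.7212 = 7.79, β = 0.657·22.7212 = 14.93.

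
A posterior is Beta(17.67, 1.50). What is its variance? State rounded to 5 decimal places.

Var = αβ/[(α+β)²(α+β+1)] = (17.67×1.50)/(19.17²×20.17) = 26.5050/7412.251113 = 0.00358.

0.00358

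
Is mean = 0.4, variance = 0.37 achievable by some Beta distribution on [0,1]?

No

For any Beta, Var(X) < E[X]·(1−E[X]).
Here μ(1−μ) = 0.4×0.6 = 0.24, and 0.37 ≥ 0.24.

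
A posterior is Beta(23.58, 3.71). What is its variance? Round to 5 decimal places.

0.00415

Var = αβ/[(α+β)²(α+β+1)] = (23.58×3.71)/(27.29²×28.29) = 87.4818/21068.810589 = 0.00415.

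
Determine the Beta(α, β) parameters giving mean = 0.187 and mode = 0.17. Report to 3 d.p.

α = 7.260, β = 31.564

With s = α+β: μ = α/s and mode = (α−1)/(s−2). Eliminating α = μs,
μs − 1 = m(s−2) ⇒ s(μ−m) = 1−2m ⇒ s = 0.66/0.017 = 38.8235.
So α = μs = 7.260, β = (1−μ)s = 31.564.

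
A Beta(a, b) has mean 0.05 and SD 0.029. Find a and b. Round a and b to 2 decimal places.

a = 2.77, b = 52.71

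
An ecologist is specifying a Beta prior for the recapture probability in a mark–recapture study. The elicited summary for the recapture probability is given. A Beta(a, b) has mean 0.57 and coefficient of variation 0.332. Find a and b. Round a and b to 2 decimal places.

a = 3.33, b = 2.51

Var = (CV·μ)² = (0.332×0.57)² = 0.035812.
a+b = μ(1−μ)/Var − 1 = 0.2451/0.035812 − 1 = 5.8441.
Thus a = 0.57·5.8441 = 3.33 and b = 0.43·5.8441 = 2.51.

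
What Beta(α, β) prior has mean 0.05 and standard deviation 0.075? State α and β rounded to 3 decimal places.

α = 0.372, β = 7.072

σ² = 0.075² = 0.005625.
With s = α+β, Var = μ(1−μ)/(s+1), so s+1 = (0.05×0.95)/0.005625 = 8.4444 and s = 7.4444.
α = μs = 0.372, β = (1−μ)s = 7.072.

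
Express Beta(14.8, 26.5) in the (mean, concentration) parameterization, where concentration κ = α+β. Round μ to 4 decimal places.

μ = 0.3584, κ = 41.3

κ = α+β = 14.8+26.5 = 41.3; μ = α/κ = 14.8/41.3 = 0.3584.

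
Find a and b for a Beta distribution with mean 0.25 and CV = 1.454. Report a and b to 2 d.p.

a = 0.10, b = 0.31

Var = (CV·μ)² = (1.454×0.25)² = 0.132132.
a+b = μ(1−μ)/Var − 1 = 0.1875/0.132132 − 1 = 0.4190.
Thus a = 0.25·0.4190 = 0.10 and b = 0.75·0.4190 = 0.31.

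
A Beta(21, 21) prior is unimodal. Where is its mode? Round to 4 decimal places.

0.5000

With α,β > 1, mode = (α−1)/(α+β−2) = 20/40 = 0.5000.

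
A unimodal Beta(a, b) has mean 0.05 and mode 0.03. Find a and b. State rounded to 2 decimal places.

a = 2.35, b = 44.65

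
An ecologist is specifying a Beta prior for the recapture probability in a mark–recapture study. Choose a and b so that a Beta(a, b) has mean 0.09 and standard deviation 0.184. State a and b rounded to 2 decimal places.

First σ² = 0.033856. Setting a = μn, b = (1−μ)n with n = a+b,
μ(1−μ)/(n+1) = 0.033856 ⇒ n+1 = 0.0819/0.033856 = 2.4191 ⇒ n = 1.4191.
Hence a = 0.09×1.4191 = 0.13, b = 0.91×1.4191 = 1.29.

a = 0.13, b = 1.29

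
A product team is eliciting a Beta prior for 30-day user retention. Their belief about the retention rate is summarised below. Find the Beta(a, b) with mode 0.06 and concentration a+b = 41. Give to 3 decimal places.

a = 3.340, b = 37.660

Since the density peak of Beta(a,b) is at (a−1)/(a+b−2),
a = 1 + 0.06(41−2) = 3.340 and b = 41 − 3.340 = 37.660.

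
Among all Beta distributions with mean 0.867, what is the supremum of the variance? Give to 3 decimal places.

For fixed mean μ the Beta variance is μ(1−μ)/(α+β+1), increasing as α+β decreases.
Its least upper bound (not attained) is μ(1−μ) = 0.867·0.133 = 0.115.

0.115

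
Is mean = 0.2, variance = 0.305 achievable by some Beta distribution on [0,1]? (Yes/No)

A Beta with mean μ has variance μ(1−μ)/(α+β+1) < μ(1−μ).
Here μ(1−μ) = 0.2×0.8 = 0.16, and 0.305 ≥ 0.16.

No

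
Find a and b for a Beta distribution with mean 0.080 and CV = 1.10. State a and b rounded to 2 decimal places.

σ = CV·μ = 1.10×0.080 = 0.08800, so σ² = 0.007744.
s+1 = μ(1−μ)/σ² = 0.073600/0.007744 = 9.5041, so s = a+b = 8.5041.
a = μs = 0.68, b = (1−μ)s = 7.82.

a = 0.68, b = 7.82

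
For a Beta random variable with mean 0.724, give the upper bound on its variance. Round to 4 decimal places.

0.1998

Var = μ(1−μ)/(α+β+1), which approaches μ(1−μ) as α+β → 0.
So the supremum is μ(1−μ) = 0.724×0.276 = 0.1998.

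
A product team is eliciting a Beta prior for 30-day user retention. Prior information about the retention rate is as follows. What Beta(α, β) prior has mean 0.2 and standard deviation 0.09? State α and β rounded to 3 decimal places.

α = 3.751, β = 15.002

First σ² = 0.0081. Setting α = μn, β = (1−μ)n with n = α+β,
μ(1−μ)/(n+1) = 0.0081 ⇒ n+1 = 0.16/0.0081 = 19.7531 ⇒ n = 18.7531.
Hence α = 0.2×18.7531 = 3.751, β = 0.8×18.7531 = 15.002.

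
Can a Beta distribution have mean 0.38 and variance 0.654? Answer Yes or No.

A Beta with mean μ has variance μ(1−μ)/(α+β+1) < μ(1−μ).
Here μ(1−μ) = 0.38×0.62 = 0.2356, and 0.654 ≥ 0.2356.

No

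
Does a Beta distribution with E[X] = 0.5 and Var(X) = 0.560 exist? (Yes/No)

No

A Beta with mean μ has variance μ(1−μ)/(α+β+1) < μ(1−μ).
Here μ(1−μ) = 0.5×0.5 = 0.25, and 0.560 ≥ 0.25.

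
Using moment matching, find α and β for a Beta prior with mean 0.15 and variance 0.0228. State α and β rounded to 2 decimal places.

Let s = α+β. The Beta variance is μ(1−μ)/(s+1).
So s+1 = μ(1−μ)/σ² = (0.15×0.85)/0.0228 = 0.1275/0.0228 = 5.5921, giving s = 4.5921.
Then α = μs = 0.15×4.5921 = 0.69 and β = (1−μ)s = 0.85×4.5921 = 3.90.

α = 0.69, β = 3.90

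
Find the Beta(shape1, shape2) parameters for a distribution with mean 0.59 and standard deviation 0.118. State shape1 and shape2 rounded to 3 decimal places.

shape1 = 9.660, shape2 = 6.713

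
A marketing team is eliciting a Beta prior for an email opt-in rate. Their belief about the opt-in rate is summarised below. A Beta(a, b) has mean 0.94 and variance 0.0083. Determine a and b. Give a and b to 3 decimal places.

By moment matching, a+b = μ(1−μ)/σ² − 1 = (0.94·0.06)/0.0083 − 1 = 6.7952 − 1 = 5.7952.
Since a/(a+b) = μ, a = 0.94·5.7952 = 5.447 and b = 0.06·5.7952 = 0.348.

a = 5.447, b = 0.348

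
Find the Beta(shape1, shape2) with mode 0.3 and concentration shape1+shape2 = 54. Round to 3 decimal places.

shape1 = 16.600, shape2 = 37.400

Mode = (shape1−1)/(κ−2) with κ = shape1+shape2, so shape1−1 = 0.3·52 = 15.600.
shape1 = 16.600; shape2 = κ − shape1 = 37.400.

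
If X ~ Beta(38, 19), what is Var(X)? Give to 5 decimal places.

μ = 38/57 = 0.666667; Var = μ(1−μ)/(α+β+1) = 0.2222222/58 = 0.00383.

0.00383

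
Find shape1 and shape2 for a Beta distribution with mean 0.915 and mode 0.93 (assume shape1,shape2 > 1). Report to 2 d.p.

Let s = shape1+shape2. Mean gives shape1 = μs = 0.915s; mode gives (shape1−1)/(s−2) = 0.93.
Substituting: 0.915s − 1 = 0.93(s−2) = 0.93s − 1.86, so -0.015s = -0.86 and s = 57.3333.
Then shape1 = 0.915×57.3333 = 52.46 and shape2 = s−shape1 = 4.87.

shape1 = 52.46, shape2 = 4.87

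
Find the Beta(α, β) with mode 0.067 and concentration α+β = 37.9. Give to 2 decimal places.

α = 3.41, β = 34.49

Mode = (α−1)/(κ−2) with κ = α+β, so α−1 = 0.067·35.9 = 2.41.
α = 3.41; β = κ − α = 34.49.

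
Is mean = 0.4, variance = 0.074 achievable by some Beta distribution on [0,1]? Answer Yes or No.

A Beta with mean μ has variance μ(1−μ)/(α+β+1) < μ(1−μ).
Here μ(1−μ) = 0.4×0.6 = 0.24, and 0.074 < 0.24.

Yes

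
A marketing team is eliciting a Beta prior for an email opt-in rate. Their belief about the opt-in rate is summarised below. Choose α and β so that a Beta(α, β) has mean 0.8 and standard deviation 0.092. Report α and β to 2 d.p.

α = 14.32, β = 3.58

First σ² = 0.008464. Setting α = μn, β = (1−μ)n with n = α+β,
μ(1−μ)/(n+1) = 0.008464 ⇒ n+1 = 0.16/0.008464 = 18.9036 ⇒ n = 17.9036.
Hence α = 0.8×17.9036 = 14.32, β = 0.2×17.9036 = 3.58.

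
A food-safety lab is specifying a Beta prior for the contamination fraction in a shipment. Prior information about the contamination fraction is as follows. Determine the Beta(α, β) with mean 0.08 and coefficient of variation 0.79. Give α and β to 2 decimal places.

Var = (CV·μ)² = (0.79×0.08)² = 0.003994.
α+β = μ(1−μ)/Var − 1 = 0.0736/0.003994 − 1 = 17.4265.
Thus α = 0.08·17.4265 = 1.39 and β = 0.92·17.4265 = 16.03.

α = 1.39, β = 16.03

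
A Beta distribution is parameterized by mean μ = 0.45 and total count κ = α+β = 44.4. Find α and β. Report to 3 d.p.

Split κ in proportion μ : (1−μ): α = 0.45·44.4 = 19.980, β = 44.4 − 19.980 = 24.420.

α = 19.980, β = 24.420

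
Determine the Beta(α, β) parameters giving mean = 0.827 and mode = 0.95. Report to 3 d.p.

α = 6.051, β = 1.266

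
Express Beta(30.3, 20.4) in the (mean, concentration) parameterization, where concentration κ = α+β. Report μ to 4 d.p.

κ = α+β = 30.3+20.4 = 50.7; μ = α/κ = 30.3/50.7 = 0.5976.

μ = 0.5976, κ = 50.7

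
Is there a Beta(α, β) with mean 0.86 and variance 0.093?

The Beta variance bound is σ² < μ(1−μ).
Here μ(1−μ) = 0.86×0.14 = 0.1204, and 0.093 < 0.1204.

Yes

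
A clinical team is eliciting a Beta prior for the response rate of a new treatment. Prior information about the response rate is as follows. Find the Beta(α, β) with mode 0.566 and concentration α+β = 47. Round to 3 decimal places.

α = 26.470, β = 20.530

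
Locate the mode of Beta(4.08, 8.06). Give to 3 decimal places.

0.304

The density x^(α−1)(1−x)^(β−1) is maximised at (α−1)/(α+β−2) = 3.08/10.14 = 0.304.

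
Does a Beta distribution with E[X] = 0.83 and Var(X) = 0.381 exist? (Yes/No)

The Beta variance bound is σ² < μ(1−μ).
Here μ(1−μ) = 0.83×0.17 = 0.1411, and 0.381 ≥ 0.1411.

No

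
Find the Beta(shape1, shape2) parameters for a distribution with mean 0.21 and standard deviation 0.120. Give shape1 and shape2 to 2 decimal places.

shape1 = 2.21, shape2 = 8.31

Variance = 0.120² = 0.014400. The moment-matching identity shape1+shape2 = μ(1−μ)/Var − 1 gives
shape1+shape2 = 0.1659/0.014400 − 1 = 10.5208, so shape1 = μ·10.5208 = 2.21 and shape2 = (1−μ)·10.5208 = 8.31.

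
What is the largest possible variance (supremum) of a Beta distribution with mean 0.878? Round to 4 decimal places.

0.1071

For fixed mean μ the Beta variance is μ(1−μ)/(α+β+1), increasing as α+β decreases.
Its least upper bound (not attained) is μ(1−μ) = 0.878·0.122 = 0.1071.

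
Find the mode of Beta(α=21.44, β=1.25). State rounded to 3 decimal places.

The density x^(α−1)(1−x)^(β−1) is maximised at (α−1)/(α+β−2) = 20.44/20.69 = 0.988.

0.988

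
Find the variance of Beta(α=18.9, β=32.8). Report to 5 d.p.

μ = 18.9/51.7 = 0.365571; Var = μ(1−μ)/(α+β+1) = 0.2319287/52.7 = 0.00440.

0.00440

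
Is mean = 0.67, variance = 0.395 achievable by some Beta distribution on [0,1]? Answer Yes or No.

No

The Beta variance bound is σ² < μ(1−μ).
Here μ(1−μ) = 0.67×0.33 = 0.2211, and 0.395 ≥ 0.2211.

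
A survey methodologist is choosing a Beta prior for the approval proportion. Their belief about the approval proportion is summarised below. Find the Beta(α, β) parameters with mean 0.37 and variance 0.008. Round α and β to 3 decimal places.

α = 10.411, β = 17.727

By moment matching, α+β = μ(1−μ)/σ² − 1 = (0.37·0.63)/0.008 − 1 = 29.1375 − 1 = 28.1375.
Since α/(α+β) = μ, α = 0.37·28.1375 = 10.411 and β = 0.63·28.1375 = 17.727.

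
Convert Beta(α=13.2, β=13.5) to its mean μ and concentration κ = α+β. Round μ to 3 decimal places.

κ = α+β = 13.2+13.5 = 26.7; μ = α/κ = 13.2/26.7 = 0.494.

μ = 0.494, κ = 26.7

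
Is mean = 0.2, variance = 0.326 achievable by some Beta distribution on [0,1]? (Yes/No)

No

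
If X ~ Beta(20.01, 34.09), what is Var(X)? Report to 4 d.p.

μ = 20.01/54.10 = 0.369871; Var = μ(1−μ)/(α+β+1) = 0.2330663/55.10 = 0.0042.

0.0042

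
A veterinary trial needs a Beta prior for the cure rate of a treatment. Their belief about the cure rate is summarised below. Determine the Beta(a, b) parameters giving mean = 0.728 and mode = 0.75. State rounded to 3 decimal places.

a = 16.545, b = 6.182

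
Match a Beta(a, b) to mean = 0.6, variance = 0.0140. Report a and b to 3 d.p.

a = 9.686, b = 6.457

Let s = a+b. The Beta variance is μ(1−μ)/(s+1).
So s+1 = μ(1−μ)/σ² = (0.6×0.4)/0.0140 = 0.24/0.0140 = 17.1429, giving s = 16.1429.
Then a = μs = 0.6×16.1429 = 9.686 and b = (1−μ)s = 0.4×16.1429 = 6.457.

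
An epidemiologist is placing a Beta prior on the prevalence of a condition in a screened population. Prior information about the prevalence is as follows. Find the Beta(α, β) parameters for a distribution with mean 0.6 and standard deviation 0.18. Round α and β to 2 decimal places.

σ² = 0.18² = 0.0324.
With s = α+β, Var = μ(1−μ)/(s+1), so s+1 = (0.6×0.4)/0.0324 = 7.4074 and s = 6.4074.
α = μs = 3.84, β = (1−μ)s = 2.56.

α = 3.84, β = 2.56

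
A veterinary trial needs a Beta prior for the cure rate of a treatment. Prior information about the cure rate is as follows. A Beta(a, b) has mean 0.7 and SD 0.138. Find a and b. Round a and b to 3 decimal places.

a = 7.019, b = 3.008

σ² = 0.138² = 0.019044.
With s = a+b, Var = μ(1−μ)/(s+1), so s+1 = (0.7×0.3)/0.019044 = 11.0271 and s = 10.0271.
a = μs = 7.019, b = (1−μ)s = 3.008.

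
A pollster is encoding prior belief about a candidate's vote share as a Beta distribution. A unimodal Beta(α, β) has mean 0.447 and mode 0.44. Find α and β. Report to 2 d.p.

α = 7.66, β = 9.48

Let s = α+β. Mean gives α = μs = 0.447s; mode gives (α−1)/(s−2) = 0.44.
Substituting: 0.447s − 1 = 0.44(s−2) = 0.44s − 0.88, so 0.007s = 0.12 and s = 17.1429.
Then α = 0.447×17.1429 = 7.66 and β = s−α = 9.48.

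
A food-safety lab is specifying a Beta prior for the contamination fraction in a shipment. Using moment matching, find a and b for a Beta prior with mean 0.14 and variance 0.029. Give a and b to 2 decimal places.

a = 0.44, b = 2.71

By moment matching, a+b = μ(1−μ)/σ² − 1 = (0.14·0.86)/0.029 − 1 = 4.1517 − 1 = 3.1517.
Since a/(a+b) = μ, a = 0.14·3.1517 = 0.44 and b = 0.86·3.1517 = 2.71.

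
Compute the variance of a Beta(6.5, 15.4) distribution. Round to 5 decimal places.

α+β = 21.9 and αβ = 100.10, so Var = αβ/[(α+β)²(α+β+1)] = 100.10/10983.069 = 0.00911.

0.00911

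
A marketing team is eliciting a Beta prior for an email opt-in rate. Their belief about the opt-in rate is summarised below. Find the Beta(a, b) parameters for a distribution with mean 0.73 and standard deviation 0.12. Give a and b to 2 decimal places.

First σ² = 0.0144. Setting a = μn, b = (1−μ)n with n = a+b,
μ(1−μ)/(n+1) = 0.0144 ⇒ n+1 = 0.1971/0.0144 = 13.6875 ⇒ n = 12.6875.
Hence a = 0.73×12.6875 = 9.26, b = 0.27×12.6875 = 3.43.

a = 9.26, b = 3.43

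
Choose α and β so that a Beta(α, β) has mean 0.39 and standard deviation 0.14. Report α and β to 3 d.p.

α = 4.344, β = 6.794

First σ² = 0.0196. Setting α = μn, β = (1−μ)n with n = α+β,
μ(1−μ)/(n+1) = 0.0196 ⇒ n+1 = 0.2379/0.0196 = 12.1378 ⇒ n = 11.1378.
Hence α = 0.39×11.1378 = 4.344, β = 0.61×11.1378 = 6.794.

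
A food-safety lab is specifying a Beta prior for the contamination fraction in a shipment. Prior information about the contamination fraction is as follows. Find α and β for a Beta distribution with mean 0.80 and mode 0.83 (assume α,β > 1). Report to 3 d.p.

α = 17.600, β = 4.400

Let s = α+β. Mean gives α = μs = 0.80s; mode gives (α−1)/(s−2) = 0.83.
Substituting: 0.80s − 1 = 0.83(s−2) = 0.83s − 1.66, so -0.03s = -0.66 and s = 22.0000.
Then α = 0.80×22.0000 = 17.600 and β = s−α = 4.400.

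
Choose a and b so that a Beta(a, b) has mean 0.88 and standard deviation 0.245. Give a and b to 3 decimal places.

σ² = 0.245² = 0.060025.
With s = a+b, Var = μ(1−μ)/(s+1), so s+1 = (0.88×0.12)/0.060025 = 1.7593 and s = 0.7593.
a = μs = 0.668, b = (1−μ)s = 0.091.

a = 0.668, b = 0.091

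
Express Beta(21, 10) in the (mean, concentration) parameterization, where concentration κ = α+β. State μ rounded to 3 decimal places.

κ = α+β = 21+10 = 31; μ = α/κ = 21/31 = 0.677.

μ = 0.677, κ = 31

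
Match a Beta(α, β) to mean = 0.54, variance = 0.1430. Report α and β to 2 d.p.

Let s = α+β. The Beta variance is μ(1−μ)/(s+1).
So s+1 = μ(1−μ)/σ² = (0.54×0.46)/0.1430 = 0.2484/0.1430 = 1.7371, giving s = 0.7371.
Then α = μs = 0.54×0.7371 = 0.40 and β = (1−μ)s = 0.46×0.7371 = 0.34.

α = 0.40, β = 0.34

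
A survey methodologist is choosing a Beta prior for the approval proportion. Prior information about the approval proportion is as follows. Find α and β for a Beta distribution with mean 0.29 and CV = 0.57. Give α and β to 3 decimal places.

Var = (CV·μ)² = (0.57×0.29)² = 0.027324.
α+β = μ(1−μ)/Var − 1 = 0.2059/0.027324 − 1 = 6.5355.
Thus α = 0.29·6.5355 = 1.895 and β = 0.71·6.5355 = 4.640.

α = 1.895, β = 4.640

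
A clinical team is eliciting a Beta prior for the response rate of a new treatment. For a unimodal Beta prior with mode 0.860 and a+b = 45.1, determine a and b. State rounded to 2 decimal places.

a = 38.07, b = 7.03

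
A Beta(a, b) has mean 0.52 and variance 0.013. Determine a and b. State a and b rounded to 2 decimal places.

a = 9.46, b = 8.74

Write ν = a+b; then a = μν and Var = μ(1−μ)/(ν+1).
ν = μ(1−μ)/Var − 1 = 0.2496/0.013 − 1 = 18.2000.
a = 0.52·18.2000 = 9.46, b = 0.48·18.2000 = 8.74.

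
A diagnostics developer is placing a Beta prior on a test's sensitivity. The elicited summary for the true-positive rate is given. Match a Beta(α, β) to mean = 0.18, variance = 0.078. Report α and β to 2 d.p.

α = 0.16, β = 0.73

By moment matching, α+β = μ(1−μ)/σ² − 1 = (0.18·0.82)/0.078 − 1 = 1.8923 − 1 = 0.8923.
Since α/(α+β) = μ, α = 0.18·0.8923 = 0.16 and β = 0.82·0.8923 = 0.73.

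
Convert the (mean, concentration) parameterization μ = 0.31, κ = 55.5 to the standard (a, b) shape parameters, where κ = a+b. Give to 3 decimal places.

a = 17.205, b = 38.295

a = μκ = 0.31×55.5 = 17.205 and b = (1−μ)κ = 0.69×55.5 = 38.295.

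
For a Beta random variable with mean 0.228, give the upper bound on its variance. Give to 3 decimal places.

0.176

For fixed mean μ the Beta variance is μ(1−μ)/(α+β+1), increasing as α+β decreases.
Its least upper bound (not attained) is μ(1−μ) = 0.228·0.772 = 0.176.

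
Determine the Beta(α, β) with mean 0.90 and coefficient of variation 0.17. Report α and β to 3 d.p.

Var = (CV·μ)² = (0.17×0.90)² = 0.023409.
α+β = μ(1−μ)/Var − 1 = 0.0900/0.023409 − 1 = 2.8447.
Thus α = 0.90·2.8447 = 2.560 and β = 0.10·2.8447 = 0.284.

α = 2.560, β = 0.284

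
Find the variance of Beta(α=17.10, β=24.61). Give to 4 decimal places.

μ = 17.10/41.71 = 0.409974; Var = μ(1−μ)/(α+β+1) = 0.2418953/42.71 = 0.0057.

0.0057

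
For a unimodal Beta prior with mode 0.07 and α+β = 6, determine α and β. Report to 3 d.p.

α = 1.280, β = 4.720

For α,β>1 the mode is (α−1)/(α+β−2), so α = mode·(κ−2)+1 = 0.07×4+1 = 1.280.
And β = (1−mode)·(κ−2)+1 = 0.93×4+1 = 4.720.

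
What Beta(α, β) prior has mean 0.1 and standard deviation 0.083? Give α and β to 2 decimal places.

α = 1.21, β = 10.86

First σ² = 0.006889. Setting α = μn, β = (1−μ)n with n = α+β,
μ(1−μ)/(n+1) = 0.006889 ⇒ n+1 = 0.09/0.006889 = 13.0643 ⇒ n = 12.0643.
Hence α = 0.1×12.0643 = 1.21, β = 0.9×12.0643 = 10.86.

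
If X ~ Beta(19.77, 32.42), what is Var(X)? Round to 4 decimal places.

α+β = 52.19 and αβ = 640.9434, so Var = αβ/[(α+β)²(α+β+1)] = 640.9434/144878.714559 = 0.0044.

0.0044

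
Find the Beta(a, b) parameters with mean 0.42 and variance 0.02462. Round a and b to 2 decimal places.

a = 3.74, b = 5.16

Let s = a+b. The Beta variance is μ(1−μ)/(s+1).
So s+1 = μ(1−μ)/σ² = (0.42×0.58)/0.02462 = 0.2436/0.02462 = 9.8944, giving s = 8.8944.
Then a = μs = 0.42×8.8944 = 3.74 and b = (1−μ)s = 0.58×8.8944 = 5.16.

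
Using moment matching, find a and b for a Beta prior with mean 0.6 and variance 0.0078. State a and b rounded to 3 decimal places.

a = 17.862, b = 11.908

By moment matching, a+b = μ(1−μ)/σ² − 1 = (0.6·0.4)/0.0078 − 1 = 30.7692 − 1 = 29.7692.
Since a/(a+b) = μ, a = 0.6·29.7692 = 17.862 and b = 0.4·29.7692 = 11.908.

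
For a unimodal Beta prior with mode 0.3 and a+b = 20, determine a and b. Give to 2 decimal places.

Since the density peak of Beta(a,b) is at (a−1)/(a+b−2),
a = 1 + 0.3(20−2) = 6.40 and b = 20 − 6.40 = 13.60.

a = 6.40, b = 13.60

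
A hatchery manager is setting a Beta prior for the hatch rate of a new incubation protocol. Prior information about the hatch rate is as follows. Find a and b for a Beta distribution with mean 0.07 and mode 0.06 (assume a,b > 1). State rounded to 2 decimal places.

With s = a+b: μ = a/s and mode = (a−1)/(s−2). Eliminating a = μs,
μs − 1 = m(s−2) ⇒ s(μ−m) = 1−2m ⇒ s = 0.88/0.01 = 88.0000.
So a = μs = 6.16, b = (1−μ)s = 81.84.

a = 6.16, b = 81.84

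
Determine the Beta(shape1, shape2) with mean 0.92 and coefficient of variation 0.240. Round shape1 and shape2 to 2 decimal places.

shape1 = 0.47, shape2 = 0.04

Var = (CV·μ)² = (0.240×0.92)² = 0.048753.
shape1+shape2 = μ(1−μ)/Var − 1 = 0.0736/0.048753 − 1 = 0.5097.
Thus shape1 = 0.92·0.5097 = 0.47 and shape2 = 0.08·0.5097 = 0.04.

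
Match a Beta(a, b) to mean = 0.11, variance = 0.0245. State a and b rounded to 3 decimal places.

Let s = a+b. The Beta variance is μ(1−μ)/(s+1).
So s+1 = μ(1−μ)/σ² = (0.11×0.89)/0.0245 = 0.0979/0.0245 = 3.9959, giving s = 2.9959.
Then a = μs = 0.11×2.9959 = 0.330 and b = (1−μ)s = 0.89×2.9959 = 2.666.

a = 0.330, b = 2.666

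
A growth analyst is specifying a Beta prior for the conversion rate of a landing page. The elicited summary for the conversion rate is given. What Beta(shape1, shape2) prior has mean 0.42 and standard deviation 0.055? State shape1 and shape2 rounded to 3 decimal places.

shape1 = 33.402, shape2 = 46.127

First σ² = 0.003025. Setting shape1 = μn, shape2 = (1−μ)n with n = shape1+shape2,
μ(1−μ)/(n+1) = 0.003025 ⇒ n+1 = 0.2436/0.003025 = 80.5289 ⇒ n = 79.5289.
Hence shape1 = 0.42×79.5289 = 33.402, shape2 = 0.58×79.5289 = 46.127.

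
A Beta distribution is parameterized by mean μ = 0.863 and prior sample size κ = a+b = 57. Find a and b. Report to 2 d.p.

a = 49.19, b = 7.81

Split κ in proportion μ : (1−μ): a = 0.863·57 = 49.19, b = 57 − 49.19 = 7.81.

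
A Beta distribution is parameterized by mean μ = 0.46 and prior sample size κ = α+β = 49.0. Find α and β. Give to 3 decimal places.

α = 22.540, β = 26.460

Split κ in proportion μ : (1−μ): α = 0.46·49.0 = 22.540, β = 49.0 − 22.540 = 26.460.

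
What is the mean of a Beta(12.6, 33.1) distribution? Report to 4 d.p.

0.2757

E[X] = α/(α+β) = 12.6/45.7 = 0.2757.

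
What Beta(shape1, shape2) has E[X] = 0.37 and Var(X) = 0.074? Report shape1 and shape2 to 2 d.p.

shape1 = 0.80, shape2 = 1.35

Write ν = shape1+shape2; then shape1 = μν and Var = μ(1−μ)/(ν+1).
ν = μ(1−μ)/Var − 1 = 0.2331/0.074 − 1 = 2.1500.
shape1 = 0.37·2.1500 = 0.80, shape2 = 0.63·2.1500 = 1.35.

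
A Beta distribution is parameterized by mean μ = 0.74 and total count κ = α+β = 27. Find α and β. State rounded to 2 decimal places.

α = μκ = 0.74×27 = 19.98 and β = (1−μ)κ = 0.26×27 = 7.02.

α = 19.98, β = 7.02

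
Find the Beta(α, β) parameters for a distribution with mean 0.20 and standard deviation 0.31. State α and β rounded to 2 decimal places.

α = 0.13, β = 0.53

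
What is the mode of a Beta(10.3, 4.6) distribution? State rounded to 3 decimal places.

0.721

With α,β > 1, mode = (α−1)/(α+β−2) = 9.3/12.9 = 0.721.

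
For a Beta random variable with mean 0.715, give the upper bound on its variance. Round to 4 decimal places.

For fixed mean μ the Beta variance is μ(1−μ)/(α+β+1), increasing as α+β decreases.
Its least upper bound (not attained) is μ(1−μ) = 0.715·0.285 = 0.2038.

0.2038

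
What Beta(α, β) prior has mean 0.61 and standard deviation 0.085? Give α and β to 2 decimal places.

Variance = 0.085² = 0.007225. The moment-matching identity α+β = μ(1−μ)/Var − 1 gives
α+β = 0.2379/0.007225 − 1 = 31.9273, so α = μ·31.9273 = 19.48 and β = (1−μ)·31.9273 = 12.45.

α = 19.48, β = 12.45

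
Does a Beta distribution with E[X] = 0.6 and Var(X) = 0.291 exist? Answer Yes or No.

No

The Beta variance bound is σ² < μ(1−μ).
Here μ(1−μ) = 0.6×0.4 = 0.24, and 0.291 ≥ 0.24.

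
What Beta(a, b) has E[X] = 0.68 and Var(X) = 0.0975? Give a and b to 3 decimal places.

a = 0.838, b = 0.394

By moment matching, a+b = μ(1−μ)/σ² − 1 = (0.68·0.32)/0.0975 − 1 = 2.2318 − 1 = 1.2318.
Since a/(a+b) = μ, a = 0.68·1.2318 = 0.838 and b = 0.32·1.2318 = 0.394.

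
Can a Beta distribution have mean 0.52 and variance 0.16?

The Beta variance bound is σ² < μ(1−μ).
Here μ(1−μ) = 0.52×0.48 = 0.2496, and 0.16 < 0.2496.

Yes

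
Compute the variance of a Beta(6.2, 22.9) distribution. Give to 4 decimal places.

0.0056

μ = 6.2/29.1 = 0.213058; Var = μ(1−μ)/(α+β+1) = 0.1676645/30.1 = 0.0056.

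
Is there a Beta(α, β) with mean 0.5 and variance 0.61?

For any Beta, Var(X) < E[X]·(1−E[X]).
Here μ(1−μ) = 0.5×0.5 = 0.25, and 0.61 ≥ 0.25.

No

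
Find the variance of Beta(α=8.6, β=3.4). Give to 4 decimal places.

μ = 8.6/12.0 = 0.716667; Var = μ(1−μ)/(α+β+1) = 0.2030556/13.0 = 0.0156.

0.0156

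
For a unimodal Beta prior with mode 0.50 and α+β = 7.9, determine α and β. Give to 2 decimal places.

α = 3.95, β = 3.95

Mode = (α−1)/(κ−2) with κ = α+β, so α−1 = 0.50·5.9 = 2.95.
α = 3.95; β = κ − α = 3.95.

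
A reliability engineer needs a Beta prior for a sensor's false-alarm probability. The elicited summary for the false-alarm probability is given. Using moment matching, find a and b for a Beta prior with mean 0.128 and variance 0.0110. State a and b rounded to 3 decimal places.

Write ν = a+b; then a = μν and Var = μ(1−μ)/(ν+1).
ν = μ(1−μ)/Var − 1 = 0.111616/0.0110 − 1 = 9.1469.
a = 0.128·9.1469 = 1.171, b = 0.872·9.1469 = 7.976.

a = 1.171, b = 7.976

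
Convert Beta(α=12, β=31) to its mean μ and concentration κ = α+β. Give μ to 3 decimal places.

μ = 0.279, κ = 43

κ = α+β = 12+31 = 43; μ = α/κ = 12/43 = 0.279.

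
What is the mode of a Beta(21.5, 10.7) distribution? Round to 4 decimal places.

0.6788

With α,β > 1, mode = (α−1)/(α+β−2) = 20.5/30.2 = 0.6788.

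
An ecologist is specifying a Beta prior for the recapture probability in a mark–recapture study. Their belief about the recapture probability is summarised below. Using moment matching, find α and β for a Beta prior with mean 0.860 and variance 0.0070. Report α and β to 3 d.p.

α = 13.932, β = 2.268

Let s = α+β. The Beta variance is μ(1−μ)/(s+1).
So s+1 = μ(1−μ)/σ² = (0.860×0.140)/0.0070 = 0.120400/0.0070 = 17.2000, giving s = 16.2000.
Then α = μs = 0.860×16.2000 = 13.932 and β = (1−μ)s = 0.140×16.2000 = 2.268.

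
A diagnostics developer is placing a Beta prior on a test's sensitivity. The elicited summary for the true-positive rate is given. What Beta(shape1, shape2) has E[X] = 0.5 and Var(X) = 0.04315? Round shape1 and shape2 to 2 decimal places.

Write ν = shape1+shape2; then shape1 = μν and Var = μ(1−μ)/(ν+1).
ν = μ(1−μ)/Var − 1 = 0.25/0.04315 − 1 = 4.7937.
shape1 = 0.5·4.7937 = 2.40, shape2 = 0.5·4.7937 = 2.40.

shape1 = 2.40, shape2 = 2.40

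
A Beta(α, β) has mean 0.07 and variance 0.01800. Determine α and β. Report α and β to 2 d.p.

α = 0.18, β = 2.43

Let s = α+β. The Beta variance is μ(1−μ)/(s+1).
So s+1 = μ(1−μ)/σ² = (0.07×0.93)/0.01800 = 0.0651/0.01800 = 3.6167, giving s = 2.6167.
Then α = μs = 0.07×2.6167 = 0.18 and β = (1−μ)s = 0.93×2.6167 = 2.43.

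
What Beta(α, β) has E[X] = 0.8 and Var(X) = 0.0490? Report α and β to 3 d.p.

α = 1.812, β = 0.453

Let s = α+β. The Beta variance is μ(1−μ)/(s+1).
So s+1 = μ(1−μ)/σ² = (0.8×0.2)/0.0490 = 0.16/0.0490 = 3.2653, giving s = 2.2653.
Then α = μs = 0.8×2.2653 = 1.812 and β = (1−μ)s = 0.2×2.2653 = 0.453.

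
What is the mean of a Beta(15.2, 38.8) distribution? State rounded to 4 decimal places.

The Beta mean is α/(α+β) = 15.2/(15.2+38.8) = 0.2815.

0.2815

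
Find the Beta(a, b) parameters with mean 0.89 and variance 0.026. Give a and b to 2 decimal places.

a = 2.46, b = 0.30

Write ν = a+b; then a = μν and Var = μ(1−μ)/(ν+1).
ν = μ(1−μ)/Var − 1 = 0.0979/0.026 − 1 = 2.7654.
a = 0.89·2.7654 = 2.46, b = 0.11·2.7654 = 0.30.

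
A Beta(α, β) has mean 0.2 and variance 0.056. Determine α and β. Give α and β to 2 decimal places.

α = 0.37, β = 1.49

Write ν = α+β; then α = μν and Var = μ(1−μ)/(ν+1).
ν = μ(1−μ)/Var − 1 = 0.16/0.056 − 1 = 1.8571.
α = 0.2·1.8571 = 0.37, β = 0.8·1.8571 = 1.49.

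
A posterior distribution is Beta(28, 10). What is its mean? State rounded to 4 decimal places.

0.7368

The Beta mean is α/(α+β) = 28/(28+10) = 0.7368.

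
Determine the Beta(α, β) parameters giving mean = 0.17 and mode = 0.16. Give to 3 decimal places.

α = 11.560, β = 56.440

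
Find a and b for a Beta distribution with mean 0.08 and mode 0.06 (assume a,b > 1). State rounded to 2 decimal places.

a = 3.52, b = 40.48

Let s = a+b. Mean gives a = μs = 0.08s; mode gives (a−1)/(s−2) = 0.06.
Substituting: 0.08s − 1 = 0.06(s−2) = 0.06s − 0.12, so 0.02s = 0.88 and s = 44.0000.
Then a = 0.08×44.0000 = 3.52 and b = s−a = 40.48.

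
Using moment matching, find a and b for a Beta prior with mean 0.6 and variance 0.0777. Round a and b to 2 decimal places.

a = 1.25, b = 0.84

Let s = a+b. The Beta variance is μ(1−μ)/(s+1).
So s+1 = μ(1−μ)/σ² = (0.6×0.4)/0.0777 = 0.24/0.0777 = 3.0888, giving s = 2.0888.
Then a = μs = 0.6×2.0888 = 1.25 and b = (1−μ)s = 0.4×2.0888 = 0.84.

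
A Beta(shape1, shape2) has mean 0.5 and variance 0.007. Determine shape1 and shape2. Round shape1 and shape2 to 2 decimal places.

Write ν = shape1+shape2; then shape1 = μν and Var = μ(1−μ)/(ν+1).
ν = μ(1−μ)/Var − 1 = 0.25/0.007 − 1 = 34.7143.
shape1 = 0.5·34.7143 = 17.36, shape2 = 0.5·34.7143 = 17.36.

shape1 = 17.36, shape2 = 17.36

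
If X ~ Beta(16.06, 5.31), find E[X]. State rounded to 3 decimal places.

0.752

E[X] = α/(α+β) = 16.06/21.37 = 0.752.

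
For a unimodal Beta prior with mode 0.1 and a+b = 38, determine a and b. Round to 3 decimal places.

a = 4.600, b = 33.400

Since the density peak of Beta(a,b) is at (a−1)/(a+b−2),
a = 1 + 0.1(38−2) = 4.600 and b = 38 − 4.600 = 33.400.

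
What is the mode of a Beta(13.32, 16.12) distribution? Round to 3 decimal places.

With α,β > 1, mode = (α−1)/(α+β−2) = 12.32/27.44 = 0.449.

0.449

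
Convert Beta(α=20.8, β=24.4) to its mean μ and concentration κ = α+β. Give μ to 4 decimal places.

μ = 0.4602, κ = 45.2

κ = α+β = 20.8+24.4 = 45.2; μ = α/κ = 20.8/45.2 = 0.4602.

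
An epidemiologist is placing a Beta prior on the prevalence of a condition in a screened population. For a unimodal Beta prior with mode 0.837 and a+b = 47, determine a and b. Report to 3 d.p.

For a,b>1 the mode is (a−1)/(a+b−2), so a = mode·(κ−2)+1 = 0.837×45+1 = 38.665.
And b = (1−mode)·(κ−2)+1 = 0.163×45+1 = 8.335.

a = 38.665, b = 8.335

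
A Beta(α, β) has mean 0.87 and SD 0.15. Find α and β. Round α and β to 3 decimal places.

Variance = 0.15² = 0.0225. The moment-matching identity α+β = μ(1−μ)/Var − 1 gives
α+β = 0.1131/0.0225 − 1 = 4.0267, so α = μ·4.0267 = 3.503 and β = (1−μ)·4.0267 = 0.523.

α = 3.503, β = 0.523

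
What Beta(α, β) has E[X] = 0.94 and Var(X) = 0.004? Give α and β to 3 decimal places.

Write ν = α+β; then α = μν and Var = μ(1−μ)/(ν+1).
ν = μ(1−μ)/Var − 1 = 0.0564/0.004 − 1 = 13.1000.
α = 0.94·13.1000 = 12.314, β = 0.06·13.1000 = 0.786.

α = 12.314, β = 0.786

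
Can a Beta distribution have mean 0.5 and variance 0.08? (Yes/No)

Yes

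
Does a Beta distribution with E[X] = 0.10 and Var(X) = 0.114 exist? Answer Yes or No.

No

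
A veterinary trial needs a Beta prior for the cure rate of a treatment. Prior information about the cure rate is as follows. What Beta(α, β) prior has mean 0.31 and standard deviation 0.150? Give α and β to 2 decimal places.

α = 2.64, β = 5.87

First σ² = 0.022500. Setting α = μn, β = (1−μ)n with n = α+β,
μ(1−μ)/(n+1) = 0.022500 ⇒ n+1 = 0.2139/0.022500 = 9.5067 ⇒ n = 8.5067.
Hence α = 0.31×8.5067 = 2.64, β = 0.69×8.5067 = 5.87.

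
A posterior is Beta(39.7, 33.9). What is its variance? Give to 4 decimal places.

0.0033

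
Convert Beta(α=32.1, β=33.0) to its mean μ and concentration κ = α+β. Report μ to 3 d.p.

μ = 0.493, κ = 65.1

κ = α+β = 32.1+33.0 = 65.1; μ = α/κ = 32.1/65.1 = 0.493.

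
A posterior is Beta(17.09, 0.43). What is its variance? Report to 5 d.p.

0.00129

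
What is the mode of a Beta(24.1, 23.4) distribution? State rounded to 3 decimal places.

With α,β > 1, mode = (α−1)/(α+β−2) = 23.1/45.5 = 0.508.

0.508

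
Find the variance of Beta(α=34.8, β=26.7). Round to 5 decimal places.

Var = αβ/[(α+β)²(α+β+1)] = (34.8×26.7)/(61.5²×62.5) = 929.16/236390.625 = 0.00393.

0.00393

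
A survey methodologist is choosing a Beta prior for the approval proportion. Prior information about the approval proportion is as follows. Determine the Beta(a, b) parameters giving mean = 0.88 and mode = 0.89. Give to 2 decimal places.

With s = a+b: μ = a/s and mode = (a−1)/(s−2). Eliminating a = μs,
μs − 1 = m(s−2) ⇒ s(μ−m) = 1−2m ⇒ s = -0.78/-0.01 = 78.0000.
So a = μs = 68.64, b = (1−μ)s = 9.36.

a = 68.64, b = 9.36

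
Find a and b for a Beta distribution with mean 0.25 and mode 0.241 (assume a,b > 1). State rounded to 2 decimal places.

a = 14.39, b = 43.17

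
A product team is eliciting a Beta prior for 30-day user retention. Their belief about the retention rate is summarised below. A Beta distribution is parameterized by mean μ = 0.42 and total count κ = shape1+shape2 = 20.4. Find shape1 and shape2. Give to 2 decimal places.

Split κ in proportion μ : (1−μ): shape1 = 0.42·20.4 = 8.57, shape2 = 20.4 − 8.57 = 11.83.

shape1 = 8.57, shape2 = 11.83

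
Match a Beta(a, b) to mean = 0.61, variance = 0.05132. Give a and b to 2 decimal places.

Write ν = a+b; then a = μν and Var = μ(1−μ)/(ν+1).
ν = μ(1−μ)/Var − 1 = 0.2379/0.05132 − 1 = 3.6356.
a = 0.61·3.6356 = 2.22, b = 0.39·3.6356 = 1.42.

a = 2.22, b = 1.42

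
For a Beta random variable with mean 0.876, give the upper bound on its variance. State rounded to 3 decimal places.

0.109

For fixed mean μ the Beta variance is μ(1−μ)/(α+β+1), increasing as α+β decreases.
Its least upper bound (not attained) is μ(1−μ) = 0.876·0.124 = 0.109.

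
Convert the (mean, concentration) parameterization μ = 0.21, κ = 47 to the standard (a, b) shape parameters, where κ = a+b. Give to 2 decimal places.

a = 9.87, b = 37.13

a = μκ = 0.21×47 = 9.87 and b = (1−μ)κ = 0.79×47 = 37.13.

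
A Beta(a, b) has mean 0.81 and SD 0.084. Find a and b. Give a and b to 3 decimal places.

Variance = 0.084² = 0.007056. The moment-matching identity a+b = μ(1−μ)/Var − 1 gives
a+b = 0.1539/0.007056 − 1 = 20.8112, so a = μ·20.8112 = 16.857 and b = (1−μ)·20.8112 = 3.954.

a = 16.857, b = 3.954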